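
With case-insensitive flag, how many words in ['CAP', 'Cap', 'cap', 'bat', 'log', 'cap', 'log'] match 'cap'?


Case-insensitive matching: compare each word's lowercase form to 'cap'.
  'CAP' -> lower='cap' -> MATCH
  'Cap' -> lower='cap' -> MATCH
  'cap' -> lower='cap' -> MATCH
  'bat' -> lower='bat' -> no
  'log' -> lower='log' -> no
  'cap' -> lower='cap' -> MATCH
  'log' -> lower='log' -> no
Matches: ['CAP', 'Cap', 'cap', 'cap']
Count: 4

4


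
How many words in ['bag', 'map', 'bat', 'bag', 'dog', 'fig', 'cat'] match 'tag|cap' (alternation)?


Alternation 'tag|cap' matches either 'tag' or 'cap'.
Checking each word:
  'bag' -> no
  'map' -> no
  'bat' -> no
  'bag' -> no
  'dog' -> no
  'fig' -> no
  'cat' -> no
Matches: []
Count: 0

0


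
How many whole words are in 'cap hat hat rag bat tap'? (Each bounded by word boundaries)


Word boundaries (\b) mark the start/end of each word.
Text: 'cap hat hat rag bat tap'
Splitting by whitespace:
  Word 1: 'cap'
  Word 2: 'hat'
  Word 3: 'hat'
  Word 4: 'rag'
  Word 5: 'bat'
  Word 6: 'tap'
Total whole words: 6

6


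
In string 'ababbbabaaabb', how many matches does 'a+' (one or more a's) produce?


Pattern 'a+' matches one or more consecutive a's.
String: 'ababbbabaaabb'
Scanning for runs of a:
  Match 1: 'a' (length 1)
  Match 2: 'a' (length 1)
  Match 3: 'a' (length 1)
  Match 4: 'aaa' (length 3)
Total matches: 4

4


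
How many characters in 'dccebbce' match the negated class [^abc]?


Negated class [^abc] matches any char NOT in {a, b, c}
Scanning 'dccebbce':
  pos 0: 'd' -> MATCH
  pos 1: 'c' -> no (excluded)
  pos 2: 'c' -> no (excluded)
  pos 3: 'e' -> MATCH
  pos 4: 'b' -> no (excluded)
  pos 5: 'b' -> no (excluded)
  pos 6: 'c' -> no (excluded)
  pos 7: 'e' -> MATCH
Total matches: 3

3


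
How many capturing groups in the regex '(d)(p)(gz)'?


To count capturing groups, count each '(' that starts a group.
Pattern: '(d)(p)(gz)'
Walking through the pattern:
  Position 0: '(' -> group #1
  Position 3: '(' -> group #2
  Position 6: '(' -> group #3
Total capturing groups: 3

3


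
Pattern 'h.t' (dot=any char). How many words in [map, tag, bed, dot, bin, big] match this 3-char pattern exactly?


Pattern 'h.t' means: starts with 'h', any single char, ends with 't'.
Checking each word (must be exactly 3 chars):
  'map' (len=3): no
  'tag' (len=3): no
  'bed' (len=3): no
  'dot' (len=3): no
  'bin' (len=3): no
  'big' (len=3): no
Matching words: []
Total: 0

0


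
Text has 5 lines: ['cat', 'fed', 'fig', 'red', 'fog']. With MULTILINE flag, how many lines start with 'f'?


With MULTILINE flag, ^ matches the start of each line.
Lines: ['cat', 'fed', 'fig', 'red', 'fog']
Checking which lines start with 'f':
  Line 1: 'cat' -> no
  Line 2: 'fed' -> MATCH
  Line 3: 'fig' -> MATCH
  Line 4: 'red' -> no
  Line 5: 'fog' -> MATCH
Matching lines: ['fed', 'fig', 'fog']
Count: 3

3


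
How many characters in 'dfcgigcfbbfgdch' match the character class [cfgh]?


Character class [cfgh] matches any of: {c, f, g, h}
Scanning string 'dfcgigcfbbfgdch' character by character:
  pos 0: 'd' -> no
  pos 1: 'f' -> MATCH
  pos 2: 'c' -> MATCH
  pos 3: 'g' -> MATCH
  pos 4: 'i' -> no
  pos 5: 'g' -> MATCH
  pos 6: 'c' -> MATCH
  pos 7: 'f' -> MATCH
  pos 8: 'b' -> no
  pos 9: 'b' -> no
  pos 10: 'f' -> MATCH
  pos 11: 'g' -> MATCH
  pos 12: 'd' -> no
  pos 13: 'c' -> MATCH
  pos 14: 'h' -> MATCH
Total matches: 10

10


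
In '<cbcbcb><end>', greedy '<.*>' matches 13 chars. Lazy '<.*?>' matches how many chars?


Greedy '<.*>' tries to match as MUCH as possible.
Lazy '<.*?>' tries to match as LITTLE as possible.

String: '<cbcbcb><end>'
Greedy '<.*>' starts at first '<' and extends to the LAST '>': '<cbcbcb><end>' (13 chars)
Lazy '<.*?>' starts at first '<' and stops at the FIRST '>': '<cbcbcb>' (8 chars)

8


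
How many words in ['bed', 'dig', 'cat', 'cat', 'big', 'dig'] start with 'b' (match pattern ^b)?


Pattern ^b anchors to start of word. Check which words begin with 'b':
  'bed' -> MATCH (starts with 'b')
  'dig' -> no
  'cat' -> no
  'cat' -> no
  'big' -> MATCH (starts with 'b')
  'dig' -> no
Matching words: ['bed', 'big']
Count: 2

2


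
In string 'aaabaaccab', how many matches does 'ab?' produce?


Pattern 'ab?' matches 'a' optionally followed by 'b'.
String: 'aaabaaccab'
Scanning left to right for 'a' then checking next char:
  Match 1: 'a' (a not followed by b)
  Match 2: 'a' (a not followed by b)
  Match 3: 'ab' (a followed by b)
  Match 4: 'a' (a not followed by b)
  Match 5: 'a' (a not followed by b)
  Match 6: 'ab' (a followed by b)
Total matches: 6

6


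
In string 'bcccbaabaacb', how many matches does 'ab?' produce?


Pattern 'ab?' matches 'a' optionally followed by 'b'.
String: 'bcccbaabaacb'
Scanning left to right for 'a' then checking next char:
  Match 1: 'a' (a not followed by b)
  Match 2: 'ab' (a followed by b)
  Match 3: 'a' (a not followed by b)
  Match 4: 'a' (a not followed by b)
Total matches: 4

4


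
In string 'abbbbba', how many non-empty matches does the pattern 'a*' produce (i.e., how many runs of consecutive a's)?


Pattern 'a*' matches zero or more a's. We want non-empty runs of consecutive a's.
String: 'abbbbba'
Walking through the string to find runs of a's:
  Run 1: positions 0-0 -> 'a'
  Run 2: positions 6-6 -> 'a'
Non-empty runs found: ['a', 'a']
Count: 2

2


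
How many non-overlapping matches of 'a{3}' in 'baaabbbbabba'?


Pattern 'a{3}' matches exactly 3 consecutive a's (greedy, non-overlapping).
String: 'baaabbbbabba'
Scanning for runs of a's:
  Run at pos 1: 'aaa' (length 3) -> 1 match(es)
  Run at pos 8: 'a' (length 1) -> 0 match(es)
  Run at pos 11: 'a' (length 1) -> 0 match(es)
Matches found: ['aaa']
Total: 1

1


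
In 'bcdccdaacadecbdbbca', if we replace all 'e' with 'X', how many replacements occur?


re.sub('e', 'X', text) replaces every occurrence of 'e' with 'X'.
Text: 'bcdccdaacadecbdbbca'
Scanning for 'e':
  pos 11: 'e' -> replacement #1
Total replacements: 1

1


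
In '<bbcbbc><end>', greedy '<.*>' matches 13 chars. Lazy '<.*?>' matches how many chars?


Greedy '<.*>' tries to match as MUCH as possible.
Lazy '<.*?>' tries to match as LITTLE as possible.

String: '<bbcbbc><end>'
Greedy '<.*>' starts at first '<' and extends to the LAST '>': '<bbcbbc><end>' (13 chars)
Lazy '<.*?>' starts at first '<' and stops at the FIRST '>': '<bbcbbc>' (8 chars)

8


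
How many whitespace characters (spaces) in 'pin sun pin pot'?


\s matches whitespace characters (spaces, tabs, etc.).
Text: 'pin sun pin pot'
This text has 4 words separated by spaces.
Number of spaces = number of words - 1 = 4 - 1 = 3

3


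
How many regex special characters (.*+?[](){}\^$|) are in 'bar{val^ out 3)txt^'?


Regex special characters are: . * + ? [ ] ( ) { } \ ^ $ |
Scanning 'bar{val^ out 3)txt^':
  pos 3: '{' -> SPECIAL
  pos 7: '^' -> SPECIAL
  pos 14: ')' -> SPECIAL
  pos 18: '^' -> SPECIAL
Special chars found: ['{', '^', ')', '^']
Total: 4

4


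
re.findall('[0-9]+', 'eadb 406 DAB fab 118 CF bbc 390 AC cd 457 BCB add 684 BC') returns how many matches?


Pattern '[0-9]+' finds one or more digits.
Text: 'eadb 406 DAB fab 118 CF bbc 390 AC cd 457 BCB add 684 BC'
Scanning for matches:
  Match 1: '406'
  Match 2: '118'
  Match 3: '390'
  Match 4: '457'
  Match 5: '684'
Total matches: 5

5


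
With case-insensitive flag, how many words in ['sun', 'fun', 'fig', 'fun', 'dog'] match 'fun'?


Case-insensitive matching: compare each word's lowercase form to 'fun'.
  'sun' -> lower='sun' -> no
  'fun' -> lower='fun' -> MATCH
  'fig' -> lower='fig' -> no
  'fun' -> lower='fun' -> MATCH
  'dog' -> lower='dog' -> no
Matches: ['fun', 'fun']
Count: 2

2


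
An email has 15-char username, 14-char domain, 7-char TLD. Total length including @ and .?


An email address has format: username@domain.tld
Username length: 15
'@' character: 1
Domain length: 14
'.' character: 1
TLD length: 7
Total = 15 + 1 + 14 + 1 + 7 = 38

38


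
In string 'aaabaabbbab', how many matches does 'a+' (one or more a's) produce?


Pattern 'a+' matches one or more consecutive a's.
String: 'aaabaabbbab'
Scanning for runs of a:
  Match 1: 'aaa' (length 3)
  Match 2: 'aa' (length 2)
  Match 3: 'a' (length 1)
Total matches: 3

3


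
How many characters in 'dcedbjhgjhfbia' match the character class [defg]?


Character class [defg] matches any of: {d, e, f, g}
Scanning string 'dcedbjhgjhfbia' character by character:
  pos 0: 'd' -> MATCH
  pos 1: 'c' -> no
  pos 2: 'e' -> MATCH
  pos 3: 'd' -> MATCH
  pos 4: 'b' -> no
  pos 5: 'j' -> no
  pos 6: 'h' -> no
  pos 7: 'g' -> MATCH
  pos 8: 'j' -> no
  pos 9: 'h' -> no
  pos 10: 'f' -> MATCH
  pos 11: 'b' -> no
  pos 12: 'i' -> no
  pos 13: 'a' -> no
Total matches: 5

5


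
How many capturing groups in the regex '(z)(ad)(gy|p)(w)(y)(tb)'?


To count capturing groups, count each '(' that starts a group.
Pattern: '(z)(ad)(gy|p)(w)(y)(tb)'
Walking through the pattern:
  Position 0: '(' -> group #1
  Position 3: '(' -> group #2
  Position 7: '(' -> group #3
  Position 13: '(' -> group #4
  Position 16: '(' -> group #5
  Position 19: '(' -> group #6
Total capturing groups: 6

6


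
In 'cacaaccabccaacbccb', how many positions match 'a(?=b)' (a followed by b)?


Lookahead 'a(?=b)' matches 'a' only when followed by 'b'.
String: 'cacaaccabccaacbccb'
Checking each position where char is 'a':
  pos 1: 'a' -> no (next='c')
  pos 3: 'a' -> no (next='a')
  pos 4: 'a' -> no (next='c')
  pos 7: 'a' -> MATCH (next='b')
  pos 11: 'a' -> no (next='a')
  pos 12: 'a' -> no (next='c')
Matching positions: [7]
Count: 1

1


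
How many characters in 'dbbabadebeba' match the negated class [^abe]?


Negated class [^abe] matches any char NOT in {a, b, e}
Scanning 'dbbabadebeba':
  pos 0: 'd' -> MATCH
  pos 1: 'b' -> no (excluded)
  pos 2: 'b' -> no (excluded)
  pos 3: 'a' -> no (excluded)
  pos 4: 'b' -> no (excluded)
  pos 5: 'a' -> no (excluded)
  pos 6: 'd' -> MATCH
  pos 7: 'e' -> no (excluded)
  pos 8: 'b' -> no (excluded)
  pos 9: 'e' -> no (excluded)
  pos 10: 'b' -> no (excluded)
  pos 11: 'a' -> no (excluded)
Total matches: 2

2


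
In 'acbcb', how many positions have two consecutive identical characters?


Looking for consecutive identical characters in 'acbcb':
  pos 0-1: 'a' vs 'c' -> different
  pos 1-2: 'c' vs 'b' -> different
  pos 2-3: 'b' vs 'c' -> different
  pos 3-4: 'c' vs 'b' -> different
Consecutive identical pairs: []
Count: 0

0


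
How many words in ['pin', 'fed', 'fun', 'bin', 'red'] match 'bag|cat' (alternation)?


Alternation 'bag|cat' matches either 'bag' or 'cat'.
Checking each word:
  'pin' -> no
  'fed' -> no
  'fun' -> no
  'bin' -> no
  'red' -> no
Matches: []
Count: 0

0


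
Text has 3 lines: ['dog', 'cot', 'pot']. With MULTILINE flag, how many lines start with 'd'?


With MULTILINE flag, ^ matches the start of each line.
Lines: ['dog', 'cot', 'pot']
Checking which lines start with 'd':
  Line 1: 'dog' -> MATCH
  Line 2: 'cot' -> no
  Line 3: 'pot' -> no
Matching lines: ['dog']
Count: 1

1


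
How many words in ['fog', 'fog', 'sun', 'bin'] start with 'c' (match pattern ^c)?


Pattern ^c anchors to start of word. Check which words begin with 'c':
  'fog' -> no
  'fog' -> no
  'sun' -> no
  'bin' -> no
Matching words: []
Count: 0

0


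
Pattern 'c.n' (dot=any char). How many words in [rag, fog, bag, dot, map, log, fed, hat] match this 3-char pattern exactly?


Pattern 'c.n' means: starts with 'c', any single char, ends with 'n'.
Checking each word (must be exactly 3 chars):
  'rag' (len=3): no
  'fog' (len=3): no
  'bag' (len=3): no
  'dot' (len=3): no
  'map' (len=3): no
  'log' (len=3): no
  'fed' (len=3): no
  'hat' (len=3): no
Matching words: []
Total: 0

0


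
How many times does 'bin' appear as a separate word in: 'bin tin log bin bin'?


Scanning each word for exact match 'bin':
  Word 1: 'bin' -> MATCH
  Word 2: 'tin' -> no
  Word 3: 'log' -> no
  Word 4: 'bin' -> MATCH
  Word 5: 'bin' -> MATCH
Total matches: 3

3


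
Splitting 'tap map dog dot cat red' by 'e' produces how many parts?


Splitting by 'e' breaks the string at each occurrence of the separator.
Text: 'tap map dog dot cat red'
Parts after split:
  Part 1: 'tap map dog dot cat r'
  Part 2: 'd'
Total parts: 2

2


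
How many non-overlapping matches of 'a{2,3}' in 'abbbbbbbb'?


Pattern 'a{2,3}' matches between 2 and 3 consecutive a's (greedy).
String: 'abbbbbbbb'
Finding runs of a's and applying greedy matching:
  Run at pos 0: 'a' (length 1)
Matches: []
Count: 0

0


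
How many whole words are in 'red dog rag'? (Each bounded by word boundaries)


Word boundaries (\b) mark the start/end of each word.
Text: 'red dog rag'
Splitting by whitespace:
  Word 1: 'red'
  Word 2: 'dog'
  Word 3: 'rag'
Total whole words: 3

3


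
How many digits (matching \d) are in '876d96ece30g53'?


\d matches any digit 0-9.
Scanning '876d96ece30g53':
  pos 0: '8' -> DIGIT
  pos 1: '7' -> DIGIT
  pos 2: '6' -> DIGIT
  pos 4: '9' -> DIGIT
  pos 5: '6' -> DIGIT
  pos 9: '3' -> DIGIT
  pos 10: '0' -> DIGIT
  pos 12: '5' -> DIGIT
  pos 13: '3' -> DIGIT
Digits found: ['8', '7', '6', '9', '6', '3', '0', '5', '3']
Total: 9

9


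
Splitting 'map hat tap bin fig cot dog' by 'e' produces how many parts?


Splitting by 'e' breaks the string at each occurrence of the separator.
Text: 'map hat tap bin fig cot dog'
Parts after split:
  Part 1: 'map hat tap bin fig cot dog'
Total parts: 1

1


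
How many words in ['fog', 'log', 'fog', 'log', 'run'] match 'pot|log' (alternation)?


Alternation 'pot|log' matches either 'pot' or 'log'.
Checking each word:
  'fog' -> no
  'log' -> MATCH
  'fog' -> no
  'log' -> MATCH
  'run' -> no
Matches: ['log', 'log']
Count: 2

2


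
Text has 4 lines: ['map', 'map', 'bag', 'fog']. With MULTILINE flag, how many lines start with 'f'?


With MULTILINE flag, ^ matches the start of each line.
Lines: ['map', 'map', 'bag', 'fog']
Checking which lines start with 'f':
  Line 1: 'map' -> no
  Line 2: 'map' -> no
  Line 3: 'bag' -> no
  Line 4: 'fog' -> MATCH
Matching lines: ['fog']
Count: 1

1


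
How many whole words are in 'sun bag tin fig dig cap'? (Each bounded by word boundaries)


Word boundaries (\b) mark the start/end of each word.
Text: 'sun bag tin fig dig cap'
Splitting by whitespace:
  Word 1: 'sun'
  Word 2: 'bag'
  Word 3: 'tin'
  Word 4: 'fig'
  Word 5: 'dig'
  Word 6: 'cap'
Total whole words: 6

6


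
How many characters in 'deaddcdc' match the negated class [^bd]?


Negated class [^bd] matches any char NOT in {b, d}
Scanning 'deaddcdc':
  pos 0: 'd' -> no (excluded)
  pos 1: 'e' -> MATCH
  pos 2: 'a' -> MATCH
  pos 3: 'd' -> no (excluded)
  pos 4: 'd' -> no (excluded)
  pos 5: 'c' -> MATCH
  pos 6: 'd' -> no (excluded)
  pos 7: 'c' -> MATCH
Total matches: 4

4


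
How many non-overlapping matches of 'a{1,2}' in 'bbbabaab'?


Pattern 'a{1,2}' matches between 1 and 2 consecutive a's (greedy).
String: 'bbbabaab'
Finding runs of a's and applying greedy matching:
  Run at pos 3: 'a' (length 1)
  Run at pos 5: 'aa' (length 2)
Matches: ['a', 'aa']
Count: 2

2


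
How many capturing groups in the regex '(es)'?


To count capturing groups, count each '(' that starts a group.
Pattern: '(es)'
Walking through the pattern:
  Position 0: '(' -> group #1
Total capturing groups: 1

1


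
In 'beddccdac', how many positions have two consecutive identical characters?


Looking for consecutive identical characters in 'beddccdac':
  pos 0-1: 'b' vs 'e' -> different
  pos 1-2: 'e' vs 'd' -> different
  pos 2-3: 'd' vs 'd' -> MATCH ('dd')
  pos 3-4: 'd' vs 'c' -> different
  pos 4-5: 'c' vs 'c' -> MATCH ('cc')
  pos 5-6: 'c' vs 'd' -> different
  pos 6-7: 'd' vs 'a' -> different
  pos 7-8: 'a' vs 'c' -> different
Consecutive identical pairs: ['dd', 'cc']
Count: 2

2


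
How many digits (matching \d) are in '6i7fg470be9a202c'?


\d matches any digit 0-9.
Scanning '6i7fg470be9a202c':
  pos 0: '6' -> DIGIT
  pos 2: '7' -> DIGIT
  pos 5: '4' -> DIGIT
  pos 6: '7' -> DIGIT
  pos 7: '0' -> DIGIT
  pos 10: '9' -> DIGIT
  pos 12: '2' -> DIGIT
  pos 13: '0' -> DIGIT
  pos 14: '2' -> DIGIT
Digits found: ['6', '7', '4', '7', '0', '9', '2', '0', '2']
Total: 9

9


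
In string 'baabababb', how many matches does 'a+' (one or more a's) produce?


Pattern 'a+' matches one or more consecutive a's.
String: 'baabababb'
Scanning for runs of a:
  Match 1: 'aa' (length 2)
  Match 2: 'a' (length 1)
  Match 3: 'a' (length 1)
Total matches: 3

3


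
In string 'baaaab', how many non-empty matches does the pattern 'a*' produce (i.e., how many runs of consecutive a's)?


Pattern 'a*' matches zero or more a's. We want non-empty runs of consecutive a's.
String: 'baaaab'
Walking through the string to find runs of a's:
  Run 1: positions 1-4 -> 'aaaa'
Non-empty runs found: ['aaaa']
Count: 1

1


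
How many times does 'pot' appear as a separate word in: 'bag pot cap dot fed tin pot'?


Scanning each word for exact match 'pot':
  Word 1: 'bag' -> no
  Word 2: 'pot' -> MATCH
  Word 3: 'cap' -> no
  Word 4: 'dot' -> no
  Word 5: 'fed' -> no
  Word 6: 'tin' -> no
  Word 7: 'pot' -> MATCH
Total matches: 2

2


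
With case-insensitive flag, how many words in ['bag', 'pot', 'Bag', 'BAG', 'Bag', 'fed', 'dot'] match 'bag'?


Case-insensitive matching: compare each word's lowercase form to 'bag'.
  'bag' -> lower='bag' -> MATCH
  'pot' -> lower='pot' -> no
  'Bag' -> lower='bag' -> MATCH
  'BAG' -> lower='bag' -> MATCH
  'Bag' -> lower='bag' -> MATCH
  'fed' -> lower='fed' -> no
  'dot' -> lower='dot' -> no
Matches: ['bag', 'Bag', 'BAG', 'Bag']
Count: 4

4


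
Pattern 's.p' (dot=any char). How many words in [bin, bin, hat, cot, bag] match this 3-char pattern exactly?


Pattern 's.p' means: starts with 's', any single char, ends with 'p'.
Checking each word (must be exactly 3 chars):
  'bin' (len=3): no
  'bin' (len=3): no
  'hat' (len=3): no
  'cot' (len=3): no
  'bag' (len=3): no
Matching words: []
Total: 0

0


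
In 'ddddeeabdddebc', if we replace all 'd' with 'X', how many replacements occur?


re.sub('d', 'X', text) replaces every occurrence of 'd' with 'X'.
Text: 'ddddeeabdddebc'
Scanning for 'd':
  pos 0: 'd' -> replacement #1
  pos 1: 'd' -> replacement #2
  pos 2: 'd' -> replacement #3
  pos 3: 'd' -> replacement #4
  pos 8: 'd' -> replacement #5
  pos 9: 'd' -> replacement #6
  pos 10: 'd' -> replacement #7
Total replacements: 7

7


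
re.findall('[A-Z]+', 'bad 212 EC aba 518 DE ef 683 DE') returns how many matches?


Pattern '[A-Z]+' finds one or more uppercase letters.
Text: 'bad 212 EC aba 518 DE ef 683 DE'
Scanning for matches:
  Match 1: 'EC'
  Match 2: 'DE'
  Match 3: 'DE'
Total matches: 3

3


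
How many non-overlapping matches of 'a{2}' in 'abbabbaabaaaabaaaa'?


Pattern 'a{2}' matches exactly 2 consecutive a's (greedy, non-overlapping).
String: 'abbabbaabaaaabaaaa'
Scanning for runs of a's:
  Run at pos 0: 'a' (length 1) -> 0 match(es)
  Run at pos 3: 'a' (length 1) -> 0 match(es)
  Run at pos 6: 'aa' (length 2) -> 1 match(es)
  Run at pos 9: 'aaaa' (length 4) -> 2 match(es)
  Run at pos 14: 'aaaa' (length 4) -> 2 match(es)
Matches found: ['aa', 'aa', 'aa', 'aa', 'aa']
Total: 5

5


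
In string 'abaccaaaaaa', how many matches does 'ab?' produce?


Pattern 'ab?' matches 'a' optionally followed by 'b'.
String: 'abaccaaaaaa'
Scanning left to right for 'a' then checking next char:
  Match 1: 'ab' (a followed by b)
  Match 2: 'a' (a not followed by b)
  Match 3: 'a' (a not followed by b)
  Match 4: 'a' (a not followed by b)
  Match 5: 'a' (a not followed by b)
  Match 6: 'a' (a not followed by b)
  Match 7: 'a' (a not followed by b)
  Match 8: 'a' (a not followed by b)
Total matches: 8

8


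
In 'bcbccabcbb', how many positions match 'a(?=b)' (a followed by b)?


Lookahead 'a(?=b)' matches 'a' only when followed by 'b'.
String: 'bcbccabcbb'
Checking each position where char is 'a':
  pos 5: 'a' -> MATCH (next='b')
Matching positions: [5]
Count: 1

1


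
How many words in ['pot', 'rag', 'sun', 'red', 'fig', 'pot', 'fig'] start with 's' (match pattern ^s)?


Pattern ^s anchors to start of word. Check which words begin with 's':
  'pot' -> no
  'rag' -> no
  'sun' -> MATCH (starts with 's')
  'red' -> no
  'fig' -> no
  'pot' -> no
  'fig' -> no
Matching words: ['sun']
Count: 1

1


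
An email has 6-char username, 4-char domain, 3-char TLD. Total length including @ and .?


An email address has format: username@domain.tld
Username length: 6
'@' character: 1
Domain length: 4
'.' character: 1
TLD length: 3
Total = 6 + 1 + 4 + 1 + 3 = 15

15


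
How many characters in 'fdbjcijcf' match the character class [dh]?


Character class [dh] matches any of: {d, h}
Scanning string 'fdbjcijcf' character by character:
  pos 0: 'f' -> no
  pos 1: 'd' -> MATCH
  pos 2: 'b' -> no
  pos 3: 'j' -> no
  pos 4: 'c' -> no
  pos 5: 'i' -> no
  pos 6: 'j' -> no
  pos 7: 'c' -> no
  pos 8: 'f' -> no
Total matches: 1

1


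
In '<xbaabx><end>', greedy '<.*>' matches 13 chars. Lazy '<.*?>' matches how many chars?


Greedy '<.*>' tries to match as MUCH as possible.
Lazy '<.*?>' tries to match as LITTLE as possible.

String: '<xbaabx><end>'
Greedy '<.*>' starts at first '<' and extends to the LAST '>': '<xbaabx><end>' (13 chars)
Lazy '<.*?>' starts at first '<' and stops at the FIRST '>': '<xbaabx>' (8 chars)

8


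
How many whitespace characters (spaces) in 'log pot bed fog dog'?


\s matches whitespace characters (spaces, tabs, etc.).
Text: 'log pot bed fog dog'
This text has 5 words separated by spaces.
Number of spaces = number of words - 1 = 5 - 1 = 4

4


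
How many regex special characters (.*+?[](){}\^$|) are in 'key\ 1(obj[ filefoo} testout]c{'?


Regex special characters are: . * + ? [ ] ( ) { } \ ^ $ |
Scanning 'key\ 1(obj[ filefoo} testout]c{':
  pos 3: '\' -> SPECIAL
  pos 6: '(' -> SPECIAL
  pos 10: '[' -> SPECIAL
  pos 19: '}' -> SPECIAL
  pos 28: ']' -> SPECIAL
  pos 30: '{' -> SPECIAL
Special chars found: ['\\', '(', '[', '}', ']', '{']
Total: 6

6


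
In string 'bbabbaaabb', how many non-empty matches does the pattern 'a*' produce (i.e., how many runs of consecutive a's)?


Pattern 'a*' matches zero or more a's. We want non-empty runs of consecutive a's.
String: 'bbabbaaabb'
Walking through the string to find runs of a's:
  Run 1: positions 2-2 -> 'a'
  Run 2: positions 5-7 -> 'aaa'
Non-empty runs found: ['a', 'aaa']
Count: 2

2


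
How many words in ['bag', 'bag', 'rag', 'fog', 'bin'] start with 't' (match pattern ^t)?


Pattern ^t anchors to start of word. Check which words begin with 't':
  'bag' -> no
  'bag' -> no
  'rag' -> no
  'fog' -> no
  'bin' -> no
Matching words: []
Count: 0

0


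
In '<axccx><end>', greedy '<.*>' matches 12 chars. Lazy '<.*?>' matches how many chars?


Greedy '<.*>' tries to match as MUCH as possible.
Lazy '<.*?>' tries to match as LITTLE as possible.

String: '<axccx><end>'
Greedy '<.*>' starts at first '<' and extends to the LAST '>': '<axccx><end>' (12 chars)
Lazy '<.*?>' starts at first '<' and stops at the FIRST '>': '<axccx>' (7 chars)

7


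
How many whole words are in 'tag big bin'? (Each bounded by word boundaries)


Word boundaries (\b) mark the start/end of each word.
Text: 'tag big bin'
Splitting by whitespace:
  Word 1: 'tag'
  Word 2: 'big'
  Word 3: 'bin'
Total whole words: 3

3


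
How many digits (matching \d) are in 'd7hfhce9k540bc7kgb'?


\d matches any digit 0-9.
Scanning 'd7hfhce9k540bc7kgb':
  pos 1: '7' -> DIGIT
  pos 7: '9' -> DIGIT
  pos 9: '5' -> DIGIT
  pos 10: '4' -> DIGIT
  pos 11: '0' -> DIGIT
  pos 14: '7' -> DIGIT
Digits found: ['7', '9', '5', '4', '0', '7']
Total: 6

6


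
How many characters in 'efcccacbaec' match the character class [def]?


Character class [def] matches any of: {d, e, f}
Scanning string 'efcccacbaec' character by character:
  pos 0: 'e' -> MATCH
  pos 1: 'f' -> MATCH
  pos 2: 'c' -> no
  pos 3: 'c' -> no
  pos 4: 'c' -> no
  pos 5: 'a' -> no
  pos 6: 'c' -> no
  pos 7: 'b' -> no
  pos 8: 'a' -> no
  pos 9: 'e' -> MATCH
  pos 10: 'c' -> no
Total matches: 3

3


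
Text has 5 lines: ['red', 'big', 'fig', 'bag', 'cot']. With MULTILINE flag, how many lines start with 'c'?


With MULTILINE flag, ^ matches the start of each line.
Lines: ['red', 'big', 'fig', 'bag', 'cot']
Checking which lines start with 'c':
  Line 1: 'red' -> no
  Line 2: 'big' -> no
  Line 3: 'fig' -> no
  Line 4: 'bag' -> no
  Line 5: 'cot' -> MATCH
Matching lines: ['cot']
Count: 1

1


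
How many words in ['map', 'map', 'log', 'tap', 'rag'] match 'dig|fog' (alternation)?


Alternation 'dig|fog' matches either 'dig' or 'fog'.
Checking each word:
  'map' -> no
  'map' -> no
  'log' -> no
  'tap' -> no
  'rag' -> no
Matches: []
Count: 0

0


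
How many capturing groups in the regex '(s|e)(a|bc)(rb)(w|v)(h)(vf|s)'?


To count capturing groups, count each '(' that starts a group.
Pattern: '(s|e)(a|bc)(rb)(w|v)(h)(vf|s)'
Walking through the pattern:
  Position 0: '(' -> group #1
  Position 5: '(' -> group #2
  Position 11: '(' -> group #3
  Position 15: '(' -> group #4
  Position 20: '(' -> group #5
  Position 23: '(' -> group #6
Total capturing groups: 6

6


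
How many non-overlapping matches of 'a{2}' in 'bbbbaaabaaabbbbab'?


Pattern 'a{2}' matches exactly 2 consecutive a's (greedy, non-overlapping).
String: 'bbbbaaabaaabbbbab'
Scanning for runs of a's:
  Run at pos 4: 'aaa' (length 3) -> 1 match(es)
  Run at pos 8: 'aaa' (length 3) -> 1 match(es)
  Run at pos 15: 'a' (length 1) -> 0 match(es)
Matches found: ['aa', 'aa']
Total: 2

2


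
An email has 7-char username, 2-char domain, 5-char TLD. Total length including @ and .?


An email address has format: username@domain.tld
Username length: 7
'@' character: 1
Domain length: 2
'.' character: 1
TLD length: 5
Total = 7 + 1 + 2 + 1 + 5 = 16

16


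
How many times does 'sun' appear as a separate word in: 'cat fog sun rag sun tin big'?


Scanning each word for exact match 'sun':
  Word 1: 'cat' -> no
  Word 2: 'fog' -> no
  Word 3: 'sun' -> MATCH
  Word 4: 'rag' -> no
  Word 5: 'sun' -> MATCH
  Word 6: 'tin' -> no
  Word 7: 'big' -> no
Total matches: 2

2


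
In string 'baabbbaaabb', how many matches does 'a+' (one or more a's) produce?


Pattern 'a+' matches one or more consecutive a's.
String: 'baabbbaaabb'
Scanning for runs of a:
  Match 1: 'aa' (length 2)
  Match 2: 'aaa' (length 3)
Total matches: 2

2


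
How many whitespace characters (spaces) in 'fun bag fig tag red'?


\s matches whitespace characters (spaces, tabs, etc.).
Text: 'fun bag fig tag red'
This text has 5 words separated by spaces.
Number of spaces = number of words - 1 = 5 - 1 = 4

4


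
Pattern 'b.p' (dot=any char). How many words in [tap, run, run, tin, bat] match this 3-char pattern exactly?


Pattern 'b.p' means: starts with 'b', any single char, ends with 'p'.
Checking each word (must be exactly 3 chars):
  'tap' (len=3): no
  'run' (len=3): no
  'run' (len=3): no
  'tin' (len=3): no
  'bat' (len=3): no
Matching words: []
Total: 0

0


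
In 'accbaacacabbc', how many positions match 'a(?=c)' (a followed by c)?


Lookahead 'a(?=c)' matches 'a' only when followed by 'c'.
String: 'accbaacacabbc'
Checking each position where char is 'a':
  pos 0: 'a' -> MATCH (next='c')
  pos 4: 'a' -> no (next='a')
  pos 5: 'a' -> MATCH (next='c')
  pos 7: 'a' -> MATCH (next='c')
  pos 9: 'a' -> no (next='b')
Matching positions: [0, 5, 7]
Count: 3

3


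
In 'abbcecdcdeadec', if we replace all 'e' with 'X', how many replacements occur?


re.sub('e', 'X', text) replaces every occurrence of 'e' with 'X'.
Text: 'abbcecdcdeadec'
Scanning for 'e':
  pos 4: 'e' -> replacement #1
  pos 9: 'e' -> replacement #2
  pos 12: 'e' -> replacement #3
Total replacements: 3

3


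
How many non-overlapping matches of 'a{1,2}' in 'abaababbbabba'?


Pattern 'a{1,2}' matches between 1 and 2 consecutive a's (greedy).
String: 'abaababbbabba'
Finding runs of a's and applying greedy matching:
  Run at pos 0: 'a' (length 1)
  Run at pos 2: 'aa' (length 2)
  Run at pos 5: 'a' (length 1)
  Run at pos 9: 'a' (length 1)
  Run at pos 12: 'a' (length 1)
Matches: ['a', 'aa', 'a', 'a', 'a']
Count: 5

5


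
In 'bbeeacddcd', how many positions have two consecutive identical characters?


Looking for consecutive identical characters in 'bbeeacddcd':
  pos 0-1: 'b' vs 'b' -> MATCH ('bb')
  pos 1-2: 'b' vs 'e' -> different
  pos 2-3: 'e' vs 'e' -> MATCH ('ee')
  pos 3-4: 'e' vs 'a' -> different
  pos 4-5: 'a' vs 'c' -> different
  pos 5-6: 'c' vs 'd' -> different
  pos 6-7: 'd' vs 'd' -> MATCH ('dd')
  pos 7-8: 'd' vs 'c' -> different
  pos 8-9: 'c' vs 'd' -> different
Consecutive identical pairs: ['bb', 'ee', 'dd']
Count: 3

3


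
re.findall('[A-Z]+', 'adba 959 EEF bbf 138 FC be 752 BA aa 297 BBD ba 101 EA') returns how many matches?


Pattern '[A-Z]+' finds one or more uppercase letters.
Text: 'adba 959 EEF bbf 138 FC be 752 BA aa 297 BBD ba 101 EA'
Scanning for matches:
  Match 1: 'EEF'
  Match 2: 'FC'
  Match 3: 'BA'
  Match 4: 'BBD'
  Match 5: 'EA'
Total matches: 5

5


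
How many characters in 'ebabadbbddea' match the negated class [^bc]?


Negated class [^bc] matches any char NOT in {b, c}
Scanning 'ebabadbbddea':
  pos 0: 'e' -> MATCH
  pos 1: 'b' -> no (excluded)
  pos 2: 'a' -> MATCH
  pos 3: 'b' -> no (excluded)
  pos 4: 'a' -> MATCH
  pos 5: 'd' -> MATCH
  pos 6: 'b' -> no (excluded)
  pos 7: 'b' -> no (excluded)
  pos 8: 'd' -> MATCH
  pos 9: 'd' -> MATCH
  pos 10: 'e' -> MATCH
  pos 11: 'a' -> MATCH
Total matches: 8

8


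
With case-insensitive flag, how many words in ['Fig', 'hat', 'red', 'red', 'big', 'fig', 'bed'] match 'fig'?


Case-insensitive matching: compare each word's lowercase form to 'fig'.
  'Fig' -> lower='fig' -> MATCH
  'hat' -> lower='hat' -> no
  'red' -> lower='red' -> no
  'red' -> lower='red' -> no
  'big' -> lower='big' -> no
  'fig' -> lower='fig' -> MATCH
  'bed' -> lower='bed' -> no
Matches: ['Fig', 'fig']
Count: 2

2


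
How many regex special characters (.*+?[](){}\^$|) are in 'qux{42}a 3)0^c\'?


Regex special characters are: . * + ? [ ] ( ) { } \ ^ $ |
Scanning 'qux{42}a 3)0^c\':
  pos 3: '{' -> SPECIAL
  pos 6: '}' -> SPECIAL
  pos 10: ')' -> SPECIAL
  pos 12: '^' -> SPECIAL
  pos 14: '\' -> SPECIAL
Special chars found: ['{', '}', ')', '^', '\\']
Total: 5

5


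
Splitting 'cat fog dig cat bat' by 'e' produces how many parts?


Splitting by 'e' breaks the string at each occurrence of the separator.
Text: 'cat fog dig cat bat'
Parts after split:
  Part 1: 'cat fog dig cat bat'
Total parts: 1

1


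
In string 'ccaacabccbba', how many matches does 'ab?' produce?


Pattern 'ab?' matches 'a' optionally followed by 'b'.
String: 'ccaacabccbba'
Scanning left to right for 'a' then checking next char:
  Match 1: 'a' (a not followed by b)
  Match 2: 'a' (a not followed by b)
  Match 3: 'ab' (a followed by b)
  Match 4: 'a' (a not followed by b)
Total matches: 4

4


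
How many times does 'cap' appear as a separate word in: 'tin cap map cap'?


Scanning each word for exact match 'cap':
  Word 1: 'tin' -> no
  Word 2: 'cap' -> MATCH
  Word 3: 'map' -> no
  Word 4: 'cap' -> MATCH
Total matches: 2

2


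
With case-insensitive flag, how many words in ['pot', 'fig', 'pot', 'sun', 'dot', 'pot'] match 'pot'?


Case-insensitive matching: compare each word's lowercase form to 'pot'.
  'pot' -> lower='pot' -> MATCH
  'fig' -> lower='fig' -> no
  'pot' -> lower='pot' -> MATCH
  'sun' -> lower='sun' -> no
  'dot' -> lower='dot' -> no
  'pot' -> lower='pot' -> MATCH
Matches: ['pot', 'pot', 'pot']
Count: 3

3


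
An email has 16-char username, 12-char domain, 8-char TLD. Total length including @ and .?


An email address has format: username@domain.tld
Username length: 16
'@' character: 1
Domain length: 12
'.' character: 1
TLD length: 8
Total = 16 + 1 + 12 + 1 + 8 = 38

38


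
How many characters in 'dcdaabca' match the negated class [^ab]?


Negated class [^ab] matches any char NOT in {a, b}
Scanning 'dcdaabca':
  pos 0: 'd' -> MATCH
  pos 1: 'c' -> MATCH
  pos 2: 'd' -> MATCH
  pos 3: 'a' -> no (excluded)
  pos 4: 'a' -> no (excluded)
  pos 5: 'b' -> no (excluded)
  pos 6: 'c' -> MATCH
  pos 7: 'a' -> no (excluded)
Total matches: 4

4


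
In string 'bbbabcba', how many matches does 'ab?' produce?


Pattern 'ab?' matches 'a' optionally followed by 'b'.
String: 'bbbabcba'
Scanning left to right for 'a' then checking next char:
  Match 1: 'ab' (a followed by b)
  Match 2: 'a' (a not followed by b)
Total matches: 2

2


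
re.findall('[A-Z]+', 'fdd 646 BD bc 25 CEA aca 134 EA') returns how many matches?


Pattern '[A-Z]+' finds one or more uppercase letters.
Text: 'fdd 646 BD bc 25 CEA aca 134 EA'
Scanning for matches:
  Match 1: 'BD'
  Match 2: 'CEA'
  Match 3: 'EA'
Total matches: 3

3


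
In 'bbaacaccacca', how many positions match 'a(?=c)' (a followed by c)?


Lookahead 'a(?=c)' matches 'a' only when followed by 'c'.
String: 'bbaacaccacca'
Checking each position where char is 'a':
  pos 2: 'a' -> no (next='a')
  pos 3: 'a' -> MATCH (next='c')
  pos 5: 'a' -> MATCH (next='c')
  pos 8: 'a' -> MATCH (next='c')
Matching positions: [3, 5, 8]
Count: 3

3


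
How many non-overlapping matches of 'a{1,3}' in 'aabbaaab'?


Pattern 'a{1,3}' matches between 1 and 3 consecutive a's (greedy).
String: 'aabbaaab'
Finding runs of a's and applying greedy matching:
  Run at pos 0: 'aa' (length 2)
  Run at pos 4: 'aaa' (length 3)
Matches: ['aa', 'aaa']
Count: 2

2


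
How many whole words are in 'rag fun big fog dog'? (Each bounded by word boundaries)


Word boundaries (\b) mark the start/end of each word.
Text: 'rag fun big fog dog'
Splitting by whitespace:
  Word 1: 'rag'
  Word 2: 'fun'
  Word 3: 'big'
  Word 4: 'fog'
  Word 5: 'dog'
Total whole words: 5

5


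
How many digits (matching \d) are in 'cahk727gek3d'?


\d matches any digit 0-9.
Scanning 'cahk727gek3d':
  pos 4: '7' -> DIGIT
  pos 5: '2' -> DIGIT
  pos 6: '7' -> DIGIT
  pos 10: '3' -> DIGIT
Digits found: ['7', '2', '7', '3']
Total: 4

4


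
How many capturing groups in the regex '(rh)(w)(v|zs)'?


To count capturing groups, count each '(' that starts a group.
Pattern: '(rh)(w)(v|zs)'
Walking through the pattern:
  Position 0: '(' -> group #1
  Position 4: '(' -> group #2
  Position 7: '(' -> group #3
Total capturing groups: 3

3


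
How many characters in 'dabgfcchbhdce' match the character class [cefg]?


Character class [cefg] matches any of: {c, e, f, g}
Scanning string 'dabgfcchbhdce' character by character:
  pos 0: 'd' -> no
  pos 1: 'a' -> no
  pos 2: 'b' -> no
  pos 3: 'g' -> MATCH
  pos 4: 'f' -> MATCH
  pos 5: 'c' -> MATCH
  pos 6: 'c' -> MATCH
  pos 7: 'h' -> no
  pos 8: 'b' -> no
  pos 9: 'h' -> no
  pos 10: 'd' -> no
  pos 11: 'c' -> MATCH
  pos 12: 'e' -> MATCH
Total matches: 6

6


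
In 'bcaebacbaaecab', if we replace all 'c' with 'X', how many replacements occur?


re.sub('c', 'X', text) replaces every occurrence of 'c' with 'X'.
Text: 'bcaebacbaaecab'
Scanning for 'c':
  pos 1: 'c' -> replacement #1
  pos 6: 'c' -> replacement #2
  pos 11: 'c' -> replacement #3
Total replacements: 3

3


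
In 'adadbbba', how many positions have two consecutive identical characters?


Looking for consecutive identical characters in 'adadbbba':
  pos 0-1: 'a' vs 'd' -> different
  pos 1-2: 'd' vs 'a' -> different
  pos 2-3: 'a' vs 'd' -> different
  pos 3-4: 'd' vs 'b' -> different
  pos 4-5: 'b' vs 'b' -> MATCH ('bb')
  pos 5-6: 'b' vs 'b' -> MATCH ('bb')
  pos 6-7: 'b' vs 'a' -> different
Consecutive identical pairs: ['bb', 'bb']
Count: 2

2


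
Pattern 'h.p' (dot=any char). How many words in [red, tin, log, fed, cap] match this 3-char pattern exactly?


Pattern 'h.p' means: starts with 'h', any single char, ends with 'p'.
Checking each word (must be exactly 3 chars):
  'red' (len=3): no
  'tin' (len=3): no
  'log' (len=3): no
  'fed' (len=3): no
  'cap' (len=3): no
Matching words: []
Total: 0

0


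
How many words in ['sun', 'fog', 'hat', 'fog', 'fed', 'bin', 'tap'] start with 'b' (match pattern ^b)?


Pattern ^b anchors to start of word. Check which words begin with 'b':
  'sun' -> no
  'fog' -> no
  'hat' -> no
  'fog' -> no
  'fed' -> no
  'bin' -> MATCH (starts with 'b')
  'tap' -> no
Matching words: ['bin']
Count: 1

1


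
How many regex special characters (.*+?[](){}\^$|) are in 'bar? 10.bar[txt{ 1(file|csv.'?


Regex special characters are: . * + ? [ ] ( ) { } \ ^ $ |
Scanning 'bar? 10.bar[txt{ 1(file|csv.':
  pos 3: '?' -> SPECIAL
  pos 7: '.' -> SPECIAL
  pos 11: '[' -> SPECIAL
  pos 15: '{' -> SPECIAL
  pos 18: '(' -> SPECIAL
  pos 23: '|' -> SPECIAL
  pos 27: '.' -> SPECIAL
Special chars found: ['?', '.', '[', '{', '(', '|', '.']
Total: 7

7


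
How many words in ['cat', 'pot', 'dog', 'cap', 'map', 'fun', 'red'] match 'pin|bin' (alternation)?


Alternation 'pin|bin' matches either 'pin' or 'bin'.
Checking each word:
  'cat' -> no
  'pot' -> no
  'dog' -> no
  'cap' -> no
  'map' -> no
  'fun' -> no
  'red' -> no
Matches: []
Count: 0

0


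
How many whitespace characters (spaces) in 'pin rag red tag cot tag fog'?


\s matches whitespace characters (spaces, tabs, etc.).
Text: 'pin rag red tag cot tag fog'
This text has 7 words separated by spaces.
Number of spaces = number of words - 1 = 7 - 1 = 6

6


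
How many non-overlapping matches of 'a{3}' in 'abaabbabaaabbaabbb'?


Pattern 'a{3}' matches exactly 3 consecutive a's (greedy, non-overlapping).
String: 'abaabbabaaabbaabbb'
Scanning for runs of a's:
  Run at pos 0: 'a' (length 1) -> 0 match(es)
  Run at pos 2: 'aa' (length 2) -> 0 match(es)
  Run at pos 6: 'a' (length 1) -> 0 match(es)
  Run at pos 8: 'aaa' (length 3) -> 1 match(es)
  Run at pos 13: 'aa' (length 2) -> 0 match(es)
Matches found: ['aaa']
Total: 1

1


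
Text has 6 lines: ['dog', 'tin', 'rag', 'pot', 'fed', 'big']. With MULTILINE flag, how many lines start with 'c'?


With MULTILINE flag, ^ matches the start of each line.
Lines: ['dog', 'tin', 'rag', 'pot', 'fed', 'big']
Checking which lines start with 'c':
  Line 1: 'dog' -> no
  Line 2: 'tin' -> no
  Line 3: 'rag' -> no
  Line 4: 'pot' -> no
  Line 5: 'fed' -> no
  Line 6: 'big' -> no
Matching lines: []
Count: 0

0


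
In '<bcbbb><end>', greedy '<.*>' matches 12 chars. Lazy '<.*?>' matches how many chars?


Greedy '<.*>' tries to match as MUCH as possible.
Lazy '<.*?>' tries to match as LITTLE as possible.

String: '<bcbbb><end>'
Greedy '<.*>' starts at first '<' and extends to the LAST '>': '<bcbbb><end>' (12 chars)
Lazy '<.*?>' starts at first '<' and stops at the FIRST '>': '<bcbbb>' (7 chars)

7


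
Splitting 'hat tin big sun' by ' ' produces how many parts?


Splitting by ' ' breaks the string at each occurrence of the separator.
Text: 'hat tin big sun'
Parts after split:
  Part 1: 'hat'
  Part 2: 'tin'
  Part 3: 'big'
  Part 4: 'sun'
Total parts: 4

4


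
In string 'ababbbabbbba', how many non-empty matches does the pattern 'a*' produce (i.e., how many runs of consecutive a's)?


Pattern 'a*' matches zero or more a's. We want non-empty runs of consecutive a's.
String: 'ababbbabbbba'
Walking through the string to find runs of a's:
  Run 1: positions 0-0 -> 'a'
  Run 2: positions 2-2 -> 'a'
  Run 3: positions 6-6 -> 'a'
  Run 4: positions 11-11 -> 'a'
Non-empty runs found: ['a', 'a', 'a', 'a']
Count: 4

4


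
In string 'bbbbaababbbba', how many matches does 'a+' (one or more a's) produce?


Pattern 'a+' matches one or more consecutive a's.
String: 'bbbbaababbbba'
Scanning for runs of a:
  Match 1: 'aa' (length 2)
  Match 2: 'a' (length 1)
  Match 3: 'a' (length 1)
Total matches: 3

3


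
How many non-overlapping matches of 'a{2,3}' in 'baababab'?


Pattern 'a{2,3}' matches between 2 and 3 consecutive a's (greedy).
String: 'baababab'
Finding runs of a's and applying greedy matching:
  Run at pos 1: 'aa' (length 2)
  Run at pos 4: 'a' (length 1)
  Run at pos 6: 'a' (length 1)
Matches: ['aa']
Count: 1

1
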